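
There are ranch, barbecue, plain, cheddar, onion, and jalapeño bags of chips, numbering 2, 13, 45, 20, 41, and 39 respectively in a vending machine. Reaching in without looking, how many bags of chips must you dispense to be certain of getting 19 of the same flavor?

In the worst case we take at most 18 of each flavor, but all 2 ranch and all 13 barbecue (fewer than 18), giving 2 + 13 + 18 + 18 + 18 + 18 = 87.
One more bag of chips then forces some flavor to 19, so 87 + 1 = 88.

88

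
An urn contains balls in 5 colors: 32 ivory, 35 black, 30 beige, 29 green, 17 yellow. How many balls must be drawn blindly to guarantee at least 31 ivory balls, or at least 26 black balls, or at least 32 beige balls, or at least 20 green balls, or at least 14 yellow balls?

118

The worst case stops just short of every target: 30 ivory, 25 black, all 30 beige, 19 green, 13 yellow — 30 + 25 + 30 + 19 + 13 = 117 balls.
One more ball must push some color to its target, so 117 + 1 = 118.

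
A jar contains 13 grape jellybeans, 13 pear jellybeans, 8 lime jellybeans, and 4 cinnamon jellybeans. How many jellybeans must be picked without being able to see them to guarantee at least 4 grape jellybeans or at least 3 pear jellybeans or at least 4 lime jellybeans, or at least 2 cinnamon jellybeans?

The worst case stops just short of every target: 3 grape, 2 pear, 3 lime, 1 cinnamon — 3 + 2 + 3 + 1 = 9 jellybeans.
One more jellybean must push some flavor to its target, so 9 + 1 = 10.

10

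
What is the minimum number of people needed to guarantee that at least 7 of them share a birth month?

There are 12 months of the year acting as pigeonholes.
With 12 × 6 = 72 people we could place exactly 6 in each, with no class reaching 7.
One more forces some class to hold 7, so 72 + 1 = 73.

73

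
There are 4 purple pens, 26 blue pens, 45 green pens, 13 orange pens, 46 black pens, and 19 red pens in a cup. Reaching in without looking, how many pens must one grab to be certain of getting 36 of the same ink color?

133

In the worst case we take at most 35 of each ink color, but all 4 purple, all 26 blue, all 13 orange, and all 19 red (fewer than 35), giving 4 + 26 + 35 + 13 + 35 + 19 = 132.
One more pen then forces some ink color to 36, so 132 + 1 = 133.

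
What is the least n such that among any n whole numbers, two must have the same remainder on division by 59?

60

Two integers differ by a multiple of 59 exactly when they share a remainder mod 59.
There are 59 residue classes mod 59, so 59 integers can all lie in distinct classes.
One more integer must repeat a residue, giving a difference divisible by 59. So n = 59 + 1 = 60.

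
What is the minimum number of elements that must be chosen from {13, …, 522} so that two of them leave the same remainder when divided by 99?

100

Group the integers by remainder mod 99; there are 99 residue classes, each nonempty in this range.
Choosing one from each class (99 integers) avoids any shared remainder.
One more choice must repeat a class, so two differ by a multiple of 99. Hence 99 + 1 = 100.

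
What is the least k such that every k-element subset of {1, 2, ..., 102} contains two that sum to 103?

52

Partition {1, …, 102} into 51 pairs: {1,102}, {2,101}, …, {51,52}.
Choosing 51 integers — say the integers 1 through 51 — takes one from each pair and avoids the property.
Choosing 52 forces two into the same pair by pigeonhole, and those sum to 103. So 52.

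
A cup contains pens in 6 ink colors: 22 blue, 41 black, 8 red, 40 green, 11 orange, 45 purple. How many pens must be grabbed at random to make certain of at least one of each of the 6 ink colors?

The hardest ink color to obtain is red: we could draw every other pen first — 167 − 8 = 159 pens — without a single red one.
The next draw must be red, so 159 + 1 = 160.

160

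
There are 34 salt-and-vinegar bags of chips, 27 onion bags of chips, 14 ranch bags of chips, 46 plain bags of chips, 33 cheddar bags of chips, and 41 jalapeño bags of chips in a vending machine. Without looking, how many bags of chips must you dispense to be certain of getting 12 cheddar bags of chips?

The worst case draws every non-cheddar bag of chips first: 34 + 27 + 14 + 46 + 41 = 162.
The next 12 draws are then forced to be cheddar, giving 162 + 12 = 174.

174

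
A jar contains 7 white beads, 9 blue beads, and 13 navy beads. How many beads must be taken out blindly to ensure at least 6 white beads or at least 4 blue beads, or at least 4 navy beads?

12

Each of the 3 colors has its own threshold; avoid all of them simultaneously.
The worst case stops just short of every target: 5 white, 3 blue, 3 navy — 5 + 3 + 3 = 11 beads.
One more bead must push some color to its target, so 11 + 1 = 12.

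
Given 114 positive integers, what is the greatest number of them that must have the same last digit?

There are 10 possible last digits, which serve as the pigeonholes.
If each of the 10 possible last digits held at most 11, the total would be at most 10 × 11 = 110 < 114, a contradiction.
So at least one holds ⌈114/10⌉ = 12.

12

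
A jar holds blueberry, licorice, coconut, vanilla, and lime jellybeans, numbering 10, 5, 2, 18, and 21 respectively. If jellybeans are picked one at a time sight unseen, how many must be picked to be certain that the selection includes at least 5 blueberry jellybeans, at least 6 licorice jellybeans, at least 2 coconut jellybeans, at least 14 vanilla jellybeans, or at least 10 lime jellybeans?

33

Each of the 5 flavors has its own threshold; avoid all of them simultaneously.
The worst case stops just short of every target: 4 blueberry, 5 licorice, 1 coconut, 13 vanilla, 9 lime — 4 + 5 + 1 + 13 + 9 = 32 jellybeans.
One more jellybean must push some flavor to its target, so 32 + 1 = 33.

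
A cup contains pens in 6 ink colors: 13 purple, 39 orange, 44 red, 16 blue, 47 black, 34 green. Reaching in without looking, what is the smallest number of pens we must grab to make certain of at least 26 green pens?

185

The worst case draws every non-green pen first: 13 + 39 + 44 + 16 + 47 = 159.
The next 26 draws are then forced to be green, giving 159 + 26 = 185.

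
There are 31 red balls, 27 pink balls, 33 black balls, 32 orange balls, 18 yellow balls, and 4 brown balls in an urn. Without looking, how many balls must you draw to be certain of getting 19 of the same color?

95

In the worst case we take at most 18 of each color, but all 4 brown (fewer than 18), giving 18 + 18 + 18 + 18 + 18 + 4 = 94.
One more ball then forces some color to 19, so 94 + 1 = 95.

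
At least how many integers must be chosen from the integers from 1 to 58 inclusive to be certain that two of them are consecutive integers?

30

Partition {1, …, 58} into 29 pairs: {1,2}, {3,4}, …, {57,58}.
Choosing 29 integers — say the 29 even numbers 2, 4, …, 58 — takes one from each pair and avoids the property.
Choosing 30 forces two into the same pair by pigeonhole, and those are consecutive. So 30.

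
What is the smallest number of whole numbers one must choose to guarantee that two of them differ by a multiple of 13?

Two integers differ by a multiple of 13 exactly when they share a remainder mod 13.
There are 13 residue classes mod 13, so 13 integers can all lie in distinct classes.
One more integer must repeat a residue, giving a difference divisible by 13. So n = 13 + 1 = 14.

14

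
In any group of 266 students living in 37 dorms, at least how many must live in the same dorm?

8

If each of the 37 dorms held at most 7, the total would be at most 37 × 7 = 259 < 266, a contradiction.
So at least one holds ⌈266/37⌉ = 8.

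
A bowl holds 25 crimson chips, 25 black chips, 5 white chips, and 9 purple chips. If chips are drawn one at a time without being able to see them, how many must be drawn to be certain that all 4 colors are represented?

60

The hardest color to obtain is white: we could draw every other chip first — 64 − 5 = 59 chips — without a single white one.
The next draw must be white, so 59 + 1 = 60.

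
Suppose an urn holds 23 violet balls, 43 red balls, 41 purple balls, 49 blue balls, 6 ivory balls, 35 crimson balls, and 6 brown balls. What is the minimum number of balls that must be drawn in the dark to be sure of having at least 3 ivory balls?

The worst case draws every non-ivory ball first: 23 + 43 + 41 + 49 + 35 + 6 = 197.
The next 3 draws are then forced to be ivory, giving 197 + 3 = 200.

200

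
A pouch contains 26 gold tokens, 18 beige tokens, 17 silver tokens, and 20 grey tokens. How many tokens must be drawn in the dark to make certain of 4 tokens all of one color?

13

The worst case takes 3 tokens of each color without reaching 4 of any: 4 × 3 = 12.
The next token must bring some color to 4, so 12 + 1 = 13.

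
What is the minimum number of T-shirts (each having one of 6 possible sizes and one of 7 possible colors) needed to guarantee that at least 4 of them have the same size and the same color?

There are 6 × 7 = 42 (size, color) combinations acting as pigeonholes.
With 42 × 3 = 126 T-shirts we could place exactly 3 in each, with no (size, color) pair reaching 4.
One more forces some (size, color) pair to hold 4, so 126 + 1 = 127.

127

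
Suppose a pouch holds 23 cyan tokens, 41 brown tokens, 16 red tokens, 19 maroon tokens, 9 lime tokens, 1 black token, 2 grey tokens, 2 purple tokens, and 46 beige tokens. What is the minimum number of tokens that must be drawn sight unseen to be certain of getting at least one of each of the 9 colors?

The hardest color to obtain is black: we could draw every other token first — 159 − 1 = 158 tokens — without a single black one.
The next draw must be black, so 158 + 1 = 159.

159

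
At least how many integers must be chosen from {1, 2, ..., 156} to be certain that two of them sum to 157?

79

Partition {1, …, 156} into 78 pairs: {1,156}, {2,155}, …, {78,79}.
Choosing 78 integers — say the integers 1 through 78 — takes one from each pair and avoids the property.
Choosing 79 forces two into the same pair by pigeonhole, and those sum to 157. So 79.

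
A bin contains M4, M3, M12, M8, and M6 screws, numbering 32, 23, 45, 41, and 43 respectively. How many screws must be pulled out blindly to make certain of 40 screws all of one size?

In the worst case we take at most 39 of each size, but all 32 M4 and all 23 M3 (fewer than 39), giving 32 + 23 + 39 + 39 + 39 = 172.
One more screw then forces some size to 40, so 172 + 1 = 173.

173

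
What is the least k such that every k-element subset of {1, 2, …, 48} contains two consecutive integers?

Partition {1, …, 48} into 24 pairs: {1,2}, {3,4}, …, {47,48}.
Choosing 24 integers — say the 24 even numbers 2, 4, …, 48 — takes one from each pair and avoids the property.
Choosing 25 forces two into the same pair by pigeonhole, and those are consecutive. So 25.

25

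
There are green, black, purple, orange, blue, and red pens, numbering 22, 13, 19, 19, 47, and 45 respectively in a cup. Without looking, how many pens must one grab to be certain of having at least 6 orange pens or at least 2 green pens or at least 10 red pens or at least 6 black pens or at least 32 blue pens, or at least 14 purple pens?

Each of the 6 ink colors has its own threshold; avoid all of them simultaneously.
The worst case stops just short of every target: 1 green, 5 black, 13 purple, 5 orange, 31 blue, 9 red — 1 + 5 + 13 + 5 + 31 + 9 = 64 pens.
One more pen must push some ink color to its target, so 64 + 1 = 65.

65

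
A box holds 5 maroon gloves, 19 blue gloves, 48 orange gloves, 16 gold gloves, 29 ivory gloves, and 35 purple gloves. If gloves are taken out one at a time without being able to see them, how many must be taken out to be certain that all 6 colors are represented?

148

The hardest color to obtain is maroon: we could draw every other glove first — 152 − 5 = 147 gloves — without a single maroon one.
The next draw must be maroon, so 147 + 1 = 148.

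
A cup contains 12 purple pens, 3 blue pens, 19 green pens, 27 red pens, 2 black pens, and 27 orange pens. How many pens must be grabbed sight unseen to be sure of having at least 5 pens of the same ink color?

Treat the 6 ink colors as pigeonholes.
In the worst case we take at most 4 of each ink color, but all 3 blue and all 2 black (fewer than 4), giving 4 + 3 + 4 + 4 + 2 + 4 = 21.
One more pen then forces some ink color to 5, so 21 + 1 = 22.

22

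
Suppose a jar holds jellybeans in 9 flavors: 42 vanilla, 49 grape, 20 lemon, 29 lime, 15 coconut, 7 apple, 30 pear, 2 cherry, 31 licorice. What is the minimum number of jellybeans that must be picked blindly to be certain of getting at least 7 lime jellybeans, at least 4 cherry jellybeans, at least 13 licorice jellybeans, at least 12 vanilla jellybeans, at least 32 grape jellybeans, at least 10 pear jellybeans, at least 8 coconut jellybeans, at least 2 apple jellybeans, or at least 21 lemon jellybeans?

100

Each of the 9 flavors has its own threshold; avoid all of them simultaneously.
The worst case stops just short of every target: 11 vanilla, 31 grape, 20 lemon, 6 lime, 7 coconut, 1 apple, 9 pear, all 2 cherry, 12 licorice — 11 + 31 + 20 + 6 + 7 + 1 + 9 + 2 + 12 = 99 jellybeans.
One more jellybean must push some flavor to its target, so 99 + 1 = 100.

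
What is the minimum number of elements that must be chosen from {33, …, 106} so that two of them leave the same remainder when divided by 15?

Group the integers by remainder mod 15; there are 15 residue classes, each nonempty in this range.
Choosing one from each class (15 integers) avoids any shared remainder.
One more choice must repeat a class, so two differ by a multiple of 15. Hence 15 + 1 = 16.

16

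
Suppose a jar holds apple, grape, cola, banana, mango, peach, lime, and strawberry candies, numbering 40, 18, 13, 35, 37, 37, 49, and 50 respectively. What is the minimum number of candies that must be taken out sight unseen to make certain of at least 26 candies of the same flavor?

182

In the worst case we take at most 25 of each flavor, but all 18 grape and all 13 cola (fewer than 25), giving 25 + 18 + 13 + 25 + 25 + 25 + 25 + 25 = 181.
One more candy then forces some flavor to 26, so 181 + 1 = 182.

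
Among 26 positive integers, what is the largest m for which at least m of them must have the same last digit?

3

There are 10 possible last digits, which serve as the pigeonholes.
If each of the 10 possible last digits held at most 2, the total would be at most 10 × 2 = 20 < 26, a contradiction.
So at least one holds ⌈26/10⌉ = 3.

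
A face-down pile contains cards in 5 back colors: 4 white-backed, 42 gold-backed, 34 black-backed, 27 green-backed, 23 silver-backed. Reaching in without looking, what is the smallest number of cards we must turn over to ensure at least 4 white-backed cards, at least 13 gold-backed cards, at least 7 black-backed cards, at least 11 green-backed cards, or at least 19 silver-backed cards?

Each of the 5 back colors has its own threshold; avoid all of them simultaneously.
The worst case stops just short of every target: 3 white-backed, 12 gold-backed, 6 black-backed, 10 green-backed, 18 silver-backed — 3 + 12 + 6 + 10 + 18 = 49 cards.
One more card must push some back color to its target, so 49 + 1 = 50.

50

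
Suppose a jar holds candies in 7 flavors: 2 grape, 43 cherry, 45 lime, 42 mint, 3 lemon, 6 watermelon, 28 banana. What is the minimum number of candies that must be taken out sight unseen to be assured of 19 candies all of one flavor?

In the worst case we take at most 18 of each flavor, but all 2 grape, all 3 lemon, and all 6 watermelon (fewer than 18), giving 2 + 18 + 18 + 18 + 3 + 6 + 18 = 83.
One more candy then forces some flavor to 19, so 83 + 1 = 84.

84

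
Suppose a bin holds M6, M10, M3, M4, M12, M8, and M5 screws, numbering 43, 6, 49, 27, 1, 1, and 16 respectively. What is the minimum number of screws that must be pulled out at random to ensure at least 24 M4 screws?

140

The worst case draws every non-M4 screw first: 43 + 6 + 49 + 1 + 1 + 16 = 116.
The next 24 draws are then forced to be M4, giving 116 + 24 = 140.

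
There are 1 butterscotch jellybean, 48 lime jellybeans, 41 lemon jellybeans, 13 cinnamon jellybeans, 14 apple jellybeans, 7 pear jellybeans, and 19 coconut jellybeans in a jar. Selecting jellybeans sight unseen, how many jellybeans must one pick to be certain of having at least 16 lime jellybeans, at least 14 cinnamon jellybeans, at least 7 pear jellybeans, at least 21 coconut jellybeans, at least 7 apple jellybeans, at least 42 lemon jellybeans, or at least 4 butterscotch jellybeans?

The worst case stops just short of every target: all 1 butterscotch, 15 lime, 41 lemon, 13 cinnamon, 6 apple, 6 pear, all 19 coconut — 1 + 15 + 41 + 13 + 6 + 6 + 19 = 101 jellybeans.
One more jellybean must push some flavor to its target, so 101 + 1 = 102.

102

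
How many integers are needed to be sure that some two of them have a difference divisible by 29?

30

Use the pigeonhole principle on residue classes: two integers differ by a multiple of 29 exactly when they share a remainder mod 29.
There are 29 residue classes mod 29, so 29 integers can all lie in distinct classes.
One more integer must repeat a residue, giving a difference divisible by 29. So n = 29 + 1 = 30.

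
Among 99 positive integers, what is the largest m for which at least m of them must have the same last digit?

10

There are 10 possible last digits, which serve as the pigeonholes.
If each of the 10 possible last digits held at most 9, the total would be at most 10 × 9 = 90 < 99, a contradiction.
So at least one holds ⌈99/10⌉ = 10.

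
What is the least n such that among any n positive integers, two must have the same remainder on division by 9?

Use the pigeonhole principle on residue classes: two integers differ by a multiple of 9 exactly when they share a remainder mod 9.
There are 9 residue classes mod 9, so 9 integers can all lie in distinct classes.
One more integer must repeat a residue, giving a difference divisible by 9. So n = 9 + 1 = 10.

10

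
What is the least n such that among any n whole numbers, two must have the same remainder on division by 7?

8

Two integers differ by a multiple of 7 exactly when they share a remainder mod 7.
There are 7 residue classes mod 7, so 7 integers can all lie in distinct classes.
One more integer must repeat a residue, giving a difference divisible by 7. So n = 7 + 1 = 8.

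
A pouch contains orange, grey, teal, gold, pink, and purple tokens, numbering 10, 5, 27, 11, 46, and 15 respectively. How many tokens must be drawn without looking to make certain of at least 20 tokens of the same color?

80

In the worst case we take at most 19 of each color, but all 10 orange, all 5 grey, all 11 gold, and all 15 purple (fewer than 19), giving 10 + 5 + 19 + 11 + 19 + 15 = 79.
One more token then forces some color to 20, so 79 + 1 = 80.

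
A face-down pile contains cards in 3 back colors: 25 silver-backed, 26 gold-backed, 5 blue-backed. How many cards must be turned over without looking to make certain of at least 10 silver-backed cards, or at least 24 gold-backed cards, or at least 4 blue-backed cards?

Each of the 3 back colors has its own threshold; avoid all of them simultaneously.
The worst case stops just short of every target: 9 silver-backed, 23 gold-backed, 3 blue-backed — 9 + 23 + 3 = 35 cards.
One more card must push some back color to its target, so 35 + 1 = 36.

36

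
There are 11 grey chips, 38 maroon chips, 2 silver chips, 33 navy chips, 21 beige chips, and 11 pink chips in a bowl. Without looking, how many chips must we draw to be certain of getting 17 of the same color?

In the worst case we take at most 16 of each color, but all 11 grey, all 2 silver, and all 11 pink (fewer than 16), giving 11 + 16 + 2 + 16 + 16 + 11 = 72.
One more chip then forces some color to 17, so 72 + 1 = 73.

73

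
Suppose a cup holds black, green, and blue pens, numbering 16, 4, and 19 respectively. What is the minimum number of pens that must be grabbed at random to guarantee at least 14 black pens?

37

The worst case draws every non-black pen first: 4 + 19 = 23.
The next 14 draws are then forced to be black, giving 23 + 14 = 37.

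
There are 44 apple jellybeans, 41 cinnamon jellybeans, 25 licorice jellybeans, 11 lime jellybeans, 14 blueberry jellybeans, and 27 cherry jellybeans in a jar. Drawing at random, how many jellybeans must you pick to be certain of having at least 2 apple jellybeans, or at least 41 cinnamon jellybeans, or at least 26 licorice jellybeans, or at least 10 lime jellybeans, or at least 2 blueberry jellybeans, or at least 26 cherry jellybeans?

102

The worst case stops just short of every target: 1 apple, 40 cinnamon, 25 licorice, 9 lime, 1 blueberry, 25 cherry — 1 + 40 + 25 + 9 + 1 + 25 = 101 jellybeans.
One more jellybean must push some flavor to its target, so 101 + 1 = 102.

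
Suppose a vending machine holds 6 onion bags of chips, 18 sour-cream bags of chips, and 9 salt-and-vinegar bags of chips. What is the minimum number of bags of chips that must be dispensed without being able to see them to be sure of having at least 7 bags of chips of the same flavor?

19

Treat the 3 flavors as pigeonholes.
The worst case takes 6 bags of chips of each flavor without reaching 7 of any: 3 × 6 = 18.
The next bag of chips must bring some flavor to 7, so 18 + 1 = 19.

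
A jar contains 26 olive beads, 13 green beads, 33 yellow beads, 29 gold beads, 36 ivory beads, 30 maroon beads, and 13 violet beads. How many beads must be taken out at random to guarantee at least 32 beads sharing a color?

In the worst case we take at most 31 of each color, but all 26 olive, all 13 green, all 29 gold, all 30 maroon, and all 13 violet (fewer than 31), giving 26 + 13 + 31 + 29 + 31 + 30 + 13 = 173.
One more bead then forces some color to 32, so 173 + 1 = 174.

174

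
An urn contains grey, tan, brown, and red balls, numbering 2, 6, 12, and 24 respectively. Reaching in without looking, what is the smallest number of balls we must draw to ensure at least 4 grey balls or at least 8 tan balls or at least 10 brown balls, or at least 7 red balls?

The worst case stops just short of every target: all 2 grey, all 6 tan, 9 brown, 6 red — 2 + 6 + 9 + 6 = 23 balls.
One more ball must push some color to its target, so 23 + 1 = 24.

24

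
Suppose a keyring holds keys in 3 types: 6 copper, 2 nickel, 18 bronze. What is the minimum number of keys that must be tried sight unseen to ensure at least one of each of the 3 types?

25

The hardest type to obtain is nickel: we could draw every other key first — 26 − 2 = 24 keys — without a single nickel one.
The next draw must be nickel, so 24 + 1 = 25.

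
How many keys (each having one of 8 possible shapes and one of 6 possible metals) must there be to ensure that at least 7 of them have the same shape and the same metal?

There are 8 × 6 = 48 (shape, metal) combinations acting as pigeonholes.
With 48 × 6 = 288 keys we could place exactly 6 in each, with no (shape, metal) pair reaching 7.
One more forces some (shape, metal) pair to hold 7, so 288 + 1 = 289.

289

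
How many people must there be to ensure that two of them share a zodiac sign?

There are 12 zodiac signs acting as pigeonholes.
With 12 people we could place one in each, avoiding any repeat.
One more forces some class to hold 2, so 12 + 1 = 13.

13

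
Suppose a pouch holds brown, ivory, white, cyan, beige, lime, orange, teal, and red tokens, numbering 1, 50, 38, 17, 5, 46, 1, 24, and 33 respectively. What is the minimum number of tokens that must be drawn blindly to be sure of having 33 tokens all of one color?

177

In the worst case we take at most 32 of each color, but all 1 brown, all 17 cyan, all 5 beige, all 1 orange, and all 24 teal (fewer than 32), giving 1 + 32 + 32 + 17 + 5 + 32 + 1 + 24 + 32 = 176.
One more token then forces some color to 33, so 176 + 1 = 177.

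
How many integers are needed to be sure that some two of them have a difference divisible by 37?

Two integers differ by a multiple of 37 exactly when they share a remainder mod 37.
There are 37 residue classes mod 37, so 37 integers can all lie in distinct classes.
One more integer must repeat a residue, giving a difference divisible by 37. So n = 37 + 1 = 38.

38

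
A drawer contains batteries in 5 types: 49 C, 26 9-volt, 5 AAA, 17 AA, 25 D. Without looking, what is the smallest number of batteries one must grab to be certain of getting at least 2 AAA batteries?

119

To avoid AAA batteries as long as possible, exhaust the other 4 types first.
The worst case draws every non-AAA battery first: 49 + 26 + 17 + 25 = 117.
The next 2 draws are then forced to be AAA, giving 117 + 2 = 119.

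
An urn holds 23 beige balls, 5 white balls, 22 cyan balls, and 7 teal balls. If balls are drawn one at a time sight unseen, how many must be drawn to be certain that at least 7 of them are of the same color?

In the worst case we take at most 6 of each color, but all 5 white (fewer than 6), giving 6 + 5 + 6 + 6 = 23.
One more ball then forces some color to 7, so 23 + 1 = 24.

24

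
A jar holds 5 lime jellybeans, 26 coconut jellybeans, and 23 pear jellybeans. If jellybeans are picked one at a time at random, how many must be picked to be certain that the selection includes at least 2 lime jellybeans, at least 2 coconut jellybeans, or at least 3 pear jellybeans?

5

The worst case stops just short of every target: 1 lime, 1 coconut, 2 pear — 1 + 1 + 2 = 4 jellybeans.
One more jellybean must push some flavor to its target, so 4 + 1 = 5.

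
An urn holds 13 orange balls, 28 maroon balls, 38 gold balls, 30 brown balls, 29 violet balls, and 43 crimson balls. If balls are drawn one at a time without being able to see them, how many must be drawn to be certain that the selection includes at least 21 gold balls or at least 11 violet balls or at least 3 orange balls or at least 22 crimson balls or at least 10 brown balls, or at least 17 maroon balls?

Each of the 6 colors has its own threshold; avoid all of them simultaneously.
The worst case stops just short of every target: 2 orange, 16 maroon, 20 gold, 9 brown, 10 violet, 21 crimson — 2 + 16 + 20 + 9 + 10 + 21 = 78 balls.
One more ball must push some color to its target, so 78 + 1 = 79.

79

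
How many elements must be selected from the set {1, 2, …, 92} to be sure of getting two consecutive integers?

Partition {1, …, 92} into 46 pairs: {1,2}, {3,4}, …, {91,92}.
Choosing 46 integers — say the 46 even numbers 2, 4, …, 92 — takes one from each pair and avoids the property.
Choosing 47 forces two into the same pair by pigeonhole, and those are consecutive. So 47.

47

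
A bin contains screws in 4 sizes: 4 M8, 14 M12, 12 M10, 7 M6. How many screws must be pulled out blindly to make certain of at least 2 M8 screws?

35

The worst case draws every non-M8 screw first: 14 + 12 + 7 = 33.
The next 2 draws are then forced to be M8, giving 33 + 2 = 35.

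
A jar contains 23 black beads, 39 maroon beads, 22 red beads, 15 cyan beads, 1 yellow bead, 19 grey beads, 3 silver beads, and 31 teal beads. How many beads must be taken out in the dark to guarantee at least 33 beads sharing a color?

Treat the 8 colors as pigeonholes.
In the worst case we take at most 32 of each color, but all 23 black, all 22 red, all 15 cyan, all 1 yellow, all 19 grey, all 3 silver, and all 31 teal (fewer than 32), giving 23 + 32 + 22 + 15 + 1 + 19 + 3 + 31 = 146.
One more bead then forces some color to 33, so 146 + 1 = 147.

147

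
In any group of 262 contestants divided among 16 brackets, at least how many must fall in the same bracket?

If each of the 16 brackets held at most 16, the total would be at most 16 × 16 = 256 < 262, a contradiction.
So at least one holds ⌈262/16⌉ = 17.

17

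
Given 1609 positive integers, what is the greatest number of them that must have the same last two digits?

If each of the 100 possible two-digit endings held at most 16, the total would be at most 100 × 16 = 1600 < 1609, a contradiction.
So at least one holds ⌈1609/100⌉ = 17.

17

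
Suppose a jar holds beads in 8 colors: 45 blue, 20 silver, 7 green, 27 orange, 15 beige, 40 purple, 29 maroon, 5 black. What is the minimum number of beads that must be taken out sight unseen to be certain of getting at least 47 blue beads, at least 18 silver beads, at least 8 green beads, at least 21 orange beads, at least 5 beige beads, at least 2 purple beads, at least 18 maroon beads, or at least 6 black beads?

The worst case stops just short of every target: all 45 blue, 17 silver, 7 green, 20 orange, 4 beige, 1 purple, 17 maroon, 5 black — 45 + 17 + 7 + 20 + 4 + 1 + 17 + 5 = 116 beads.
One more bead must push some color to its target, so 116 + 1 = 117.

117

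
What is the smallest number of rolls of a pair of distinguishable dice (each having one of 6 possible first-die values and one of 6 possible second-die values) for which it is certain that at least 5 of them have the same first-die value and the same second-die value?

There are 6 × 6 = 36 (first-die value, second-die value) combinations acting as pigeonholes.
With 36 × 4 = 144 rolls of a pair of distinguishable dice we could place exactly 4 in each, with no (first-die value, second-die value) pair reaching 5.
One more forces some (first-die value, second-die value) pair to hold 5, so 144 + 1 = 145.

145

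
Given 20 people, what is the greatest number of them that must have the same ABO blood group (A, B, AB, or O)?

5

The 20 people fall into 4 ABO blood groups.
If each of the 4 ABO blood groups held at most 4, the total would be at most 4 × 4 = 16 < 20, a contradiction.
So at least one holds ⌈20/4⌉ = 5.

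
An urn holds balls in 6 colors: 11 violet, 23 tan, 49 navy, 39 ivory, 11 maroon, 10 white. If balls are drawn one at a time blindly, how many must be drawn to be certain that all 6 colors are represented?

The hardest color to obtain is white: we could draw every other ball first — 143 − 10 = 133 balls — without a single white one.
The next draw must be white, so 133 + 1 = 134.

134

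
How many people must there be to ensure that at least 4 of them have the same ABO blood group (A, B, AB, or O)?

There are 4 ABO blood groups acting as pigeonholes.
With 4 × 3 = 12 people we could place exactly 3 in each, with no class reaching 4.
One more forces some class to hold 4, so 12 + 1 = 13.

13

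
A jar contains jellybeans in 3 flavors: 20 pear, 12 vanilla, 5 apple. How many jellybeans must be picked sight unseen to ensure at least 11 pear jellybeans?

28

The worst case draws every non-pear jellybean first: 12 + 5 = 17.
The next 11 draws are then forced to be pear, giving 17 + 11 = 28.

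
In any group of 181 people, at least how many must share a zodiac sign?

There are 12 zodiac signs, which serve as the pigeonholes.
If each of the 12 zodiac signs held at most 15, the total would be at most 12 × 15 = 180 < 181, a contradiction.
So at least one holds ⌈181/12⌉ = 16.

16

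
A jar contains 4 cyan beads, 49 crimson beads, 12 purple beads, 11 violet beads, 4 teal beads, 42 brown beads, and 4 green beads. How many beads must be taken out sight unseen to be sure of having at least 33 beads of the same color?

100

In the worst case we take at most 32 of each color, but all 4 cyan, all 12 purple, all 11 violet, all 4 teal, and all 4 green (fewer than 32), giving 4 + 32 + 12 + 11 + 4 + 32 + 4 = 99.
One more bead then forces some color to 33, so 99 + 1 = 100.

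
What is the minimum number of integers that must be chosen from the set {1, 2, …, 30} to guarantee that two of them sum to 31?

Partition {1, …, 30} into 15 pairs: {1,30}, {2,29}, …, {15,16}.
Choosing 15 integers — say the integers 1 through 15 — takes one from each pair and avoids the property.
Choosing 16 forces two into the same pair by pigeonhole, and those sum to 31. So 16.

16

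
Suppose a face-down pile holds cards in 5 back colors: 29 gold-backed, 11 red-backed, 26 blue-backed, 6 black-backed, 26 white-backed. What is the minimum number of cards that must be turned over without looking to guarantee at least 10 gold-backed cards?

The worst case draws every non-gold-backed card first: 11 + 26 + 6 + 26 = 69.
The next 10 draws are then forced to be gold-backed, giving 69 + 10 = 79.

79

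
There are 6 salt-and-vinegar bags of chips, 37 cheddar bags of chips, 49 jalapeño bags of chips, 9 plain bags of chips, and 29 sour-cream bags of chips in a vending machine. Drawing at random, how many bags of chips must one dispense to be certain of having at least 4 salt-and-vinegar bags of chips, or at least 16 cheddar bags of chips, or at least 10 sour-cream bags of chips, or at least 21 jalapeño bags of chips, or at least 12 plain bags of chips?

The worst case stops just short of every target: 3 salt-and-vinegar, 15 cheddar, 20 jalapeño, all 9 plain, 9 sour-cream — 3 + 15 + 20 + 9 + 9 = 56 bags of chips.
One more bag of chips must push some flavor to its target, so 56 + 1 = 57.

57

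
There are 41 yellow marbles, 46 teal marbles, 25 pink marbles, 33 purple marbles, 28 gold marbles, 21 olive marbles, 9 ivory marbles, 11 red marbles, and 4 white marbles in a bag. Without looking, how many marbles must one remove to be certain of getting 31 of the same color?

189

In the worst case we take at most 30 of each color, but all 25 pink, all 28 gold, all 21 olive, all 9 ivory, all 11 red, and all 4 white (fewer than 30), giving 30 + 30 + 25 + 30 + 28 + 21 + 9 + 11 + 4 = 188.
One more marble then forces some color to 31, so 188 + 1 = 189.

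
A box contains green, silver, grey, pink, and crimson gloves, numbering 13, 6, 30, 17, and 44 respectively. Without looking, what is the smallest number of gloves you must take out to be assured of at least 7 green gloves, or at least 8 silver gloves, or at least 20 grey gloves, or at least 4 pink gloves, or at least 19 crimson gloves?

The worst case stops just short of every target: 6 green, all 6 silver, 19 grey, 3 pink, 18 crimson — 6 + 6 + 19 + 3 + 18 = 52 gloves.
One more glove must push some color to its target, so 52 + 1 = 53.

53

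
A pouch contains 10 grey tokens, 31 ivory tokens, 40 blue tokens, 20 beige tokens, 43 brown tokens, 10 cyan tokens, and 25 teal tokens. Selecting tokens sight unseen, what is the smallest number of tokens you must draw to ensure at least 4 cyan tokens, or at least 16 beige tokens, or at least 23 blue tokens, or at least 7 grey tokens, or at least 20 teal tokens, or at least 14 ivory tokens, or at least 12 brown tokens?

90

The worst case stops just short of every target: 6 grey, 13 ivory, 22 blue, 15 beige, 11 brown, 3 cyan, 19 teal — 6 + 13 + 22 + 15 + 11 + 3 + 19 = 89 tokens.
One more token must push some color to its target, so 89 + 1 = 90.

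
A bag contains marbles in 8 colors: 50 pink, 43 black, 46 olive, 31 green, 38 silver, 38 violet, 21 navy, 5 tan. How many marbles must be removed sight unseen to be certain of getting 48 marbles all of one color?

270

Treat the 8 colors as pigeonholes.
In the worst case we take at most 47 of each color, but all 43 black, all 46 olive, all 31 green, all 38 silver, all 38 violet, all 21 navy, and all 5 tan (fewer than 47), giving 47 + 43 + 46 + 31 + 38 + 38 + 21 + 5 = 269.
One more marble then forces some color to 48, so 269 + 1 = 270.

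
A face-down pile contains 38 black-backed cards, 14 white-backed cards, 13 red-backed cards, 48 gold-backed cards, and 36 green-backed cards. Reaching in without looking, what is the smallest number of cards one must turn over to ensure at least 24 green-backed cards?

To avoid green-backed cards as long as possible, exhaust the other 4 back colors first.
The worst case draws every non-green-backed card first: 38 + 14 + 13 + 48 = 113.
The next 24 draws are then forced to be green-backed, giving 113 + 24 = 137.

137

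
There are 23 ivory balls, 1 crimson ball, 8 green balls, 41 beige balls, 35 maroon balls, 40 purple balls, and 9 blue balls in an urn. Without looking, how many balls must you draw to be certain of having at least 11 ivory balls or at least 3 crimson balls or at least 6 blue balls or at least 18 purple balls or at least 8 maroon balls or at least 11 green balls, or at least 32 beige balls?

Each of the 7 colors has its own threshold; avoid all of them simultaneously.
The worst case stops just short of every target: 10 ivory, all 1 crimson, all 8 green, 31 beige, 7 maroon, 17 purple, 5 blue — 10 + 1 + 8 + 31 + 7 + 17 + 5 = 79 balls.
One more ball must push some color to its target, so 79 + 1 = 80.

80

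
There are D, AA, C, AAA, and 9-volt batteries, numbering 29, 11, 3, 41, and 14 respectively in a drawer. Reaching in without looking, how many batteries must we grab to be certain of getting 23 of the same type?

Treat the 5 types as pigeonholes.
In the worst case we take at most 22 of each type, but all 11 AA, all 3 C, and all 14 9-volt (fewer than 22), giving 22 + 11 + 3 + 22 + 14 = 72.
One more battery then forces some type to 23, so 72 + 1 = 73.

73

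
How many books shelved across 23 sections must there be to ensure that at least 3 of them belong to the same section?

There are 23 sections acting as pigeonholes.
With 23 × 2 = 46 books we could place exactly 2 in each, with no class reaching 3.
One more forces some class to hold 3, so 46 + 1 = 47.

47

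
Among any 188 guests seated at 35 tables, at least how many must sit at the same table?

6

The 188 guests fall into 35 tables.
If each of the 35 tables held at most 5, the total would be at most 35 × 5 = 175 < 188, a contradiction.
So at least one holds ⌈188/35⌉ = 6.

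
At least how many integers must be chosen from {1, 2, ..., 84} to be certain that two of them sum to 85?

Partition {1, …, 84} into 42 pairs: {1,84}, {2,83}, …, {42,43}.
Choosing 42 integers — say the integers 1 through 42 — takes one from each pair and avoids the property.
Choosing 43 forces two into the same pair by pigeonhole, and those sum to 85. So 43.

43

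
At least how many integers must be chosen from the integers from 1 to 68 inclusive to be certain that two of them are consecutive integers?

35

Partition {1, …, 68} into 34 pairs: {1,2}, {3,4}, …, {67,68}.
Choosing 34 integers — say the 34 even numbers 2, 4, …, 68 — takes one from each pair and avoids the property.
Choosing 35 forces two into the same pair by pigeonhole, and those are consecutive. So 35.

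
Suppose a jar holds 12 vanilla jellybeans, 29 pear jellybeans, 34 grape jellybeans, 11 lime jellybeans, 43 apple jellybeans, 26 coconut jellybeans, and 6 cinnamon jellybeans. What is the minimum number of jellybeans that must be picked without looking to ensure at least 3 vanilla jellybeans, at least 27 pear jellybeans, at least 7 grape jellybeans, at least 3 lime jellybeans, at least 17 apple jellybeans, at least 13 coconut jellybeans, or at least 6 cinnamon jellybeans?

The worst case stops just short of every target: 2 vanilla, 26 pear, 6 grape, 2 lime, 16 apple, 12 coconut, 5 cinnamon — 2 + 26 + 6 + 2 + 16 + 12 + 5 = 69 jellybeans.
One more jellybean must push some flavor to its target, so 69 + 1 = 70.

70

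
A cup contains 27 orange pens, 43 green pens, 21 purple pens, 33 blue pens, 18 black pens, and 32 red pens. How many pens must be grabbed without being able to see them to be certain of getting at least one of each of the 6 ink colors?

157

The hardest ink color to obtain is black: we could draw every other pen first — 174 − 18 = 156 pens — without a single black one.
The next draw must be black, so 156 + 1 = 157.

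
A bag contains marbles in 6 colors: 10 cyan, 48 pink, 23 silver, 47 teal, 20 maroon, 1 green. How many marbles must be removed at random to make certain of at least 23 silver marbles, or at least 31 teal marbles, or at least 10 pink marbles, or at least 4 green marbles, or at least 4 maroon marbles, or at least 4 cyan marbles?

Each of the 6 colors has its own threshold; avoid all of them simultaneously.
The worst case stops just short of every target: 3 cyan, 9 pink, 22 silver, 30 teal, 3 maroon, all 1 green — 3 + 9 + 22 + 30 + 3 + 1 = 68 marbles.
One more marble must push some color to its target, so 68 + 1 = 69.

69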